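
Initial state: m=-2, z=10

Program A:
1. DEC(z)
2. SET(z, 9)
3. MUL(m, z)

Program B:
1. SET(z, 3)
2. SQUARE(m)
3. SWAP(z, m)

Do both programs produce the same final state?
No

Program A final state: m=-18, z=9
Program B final state: m=3, z=4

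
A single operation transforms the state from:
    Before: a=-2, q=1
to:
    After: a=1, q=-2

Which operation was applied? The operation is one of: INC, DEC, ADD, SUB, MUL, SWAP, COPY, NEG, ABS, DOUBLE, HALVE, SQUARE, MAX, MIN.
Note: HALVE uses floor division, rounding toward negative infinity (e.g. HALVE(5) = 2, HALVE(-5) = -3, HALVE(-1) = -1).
SWAP(q, a)

Analyzing the change:
Before: a=-2, q=1
After: a=1, q=-2
Variable q changed from 1 to -2
Variable a changed from -2 to 1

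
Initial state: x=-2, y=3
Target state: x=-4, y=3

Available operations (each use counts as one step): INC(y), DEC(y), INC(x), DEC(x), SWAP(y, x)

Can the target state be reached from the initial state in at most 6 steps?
Yes

Path (2 steps): DEC(x) → DEC(x)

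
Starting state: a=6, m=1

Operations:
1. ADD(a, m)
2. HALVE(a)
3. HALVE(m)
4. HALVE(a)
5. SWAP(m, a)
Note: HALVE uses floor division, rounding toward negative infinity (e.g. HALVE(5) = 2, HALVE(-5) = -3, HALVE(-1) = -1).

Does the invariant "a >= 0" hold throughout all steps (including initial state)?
Yes

The invariant holds at every step.

State at each step:
Initial: a=6, m=1
After step 1: a=7, m=1
After step 2: a=3, m=1
After step 3: a=3, m=0
After step 4: a=1, m=0
After step 5: a=0, m=1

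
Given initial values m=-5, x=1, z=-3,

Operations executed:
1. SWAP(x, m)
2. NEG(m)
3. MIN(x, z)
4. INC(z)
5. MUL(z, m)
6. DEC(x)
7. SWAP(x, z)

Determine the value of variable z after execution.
z = -6

Tracing execution:
Step 1: SWAP(x, m) → z = -3
Step 2: NEG(m) → z = -3
Step 3: MIN(x, z) → z = -3
Step 4: INC(z) → z = -2
Step 5: MUL(z, m) → z = 2
Step 6: DEC(x) → z = 2
Step 7: SWAP(x, z) → z = -6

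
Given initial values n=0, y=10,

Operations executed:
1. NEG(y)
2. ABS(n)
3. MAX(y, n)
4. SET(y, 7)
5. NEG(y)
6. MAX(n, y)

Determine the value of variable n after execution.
n = 0

Tracing execution:
Step 1: NEG(y) → n = 0
Step 2: ABS(n) → n = 0
Step 3: MAX(y, n) → n = 0
Step 4: SET(y, 7) → n = 0
Step 5: NEG(y) → n = 0
Step 6: MAX(n, y) → n = 0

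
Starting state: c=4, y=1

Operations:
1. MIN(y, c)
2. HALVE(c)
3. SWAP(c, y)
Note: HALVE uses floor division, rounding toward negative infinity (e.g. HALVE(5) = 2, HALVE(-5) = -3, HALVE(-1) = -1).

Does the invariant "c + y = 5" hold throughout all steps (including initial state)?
No, violated after step 2

The invariant is violated after step 2.

State at each step:
Initial: c=4, y=1
After step 1: c=4, y=1
After step 2: c=2, y=1
After step 3: c=1, y=2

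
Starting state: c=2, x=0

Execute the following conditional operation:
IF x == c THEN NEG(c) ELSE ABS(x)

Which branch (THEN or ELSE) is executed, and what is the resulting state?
Branch: ELSE, Final state: c=2, x=0

Evaluating condition: x == c
x = 0, c = 2
Condition is False, so ELSE branch executes
After ABS(x): c=2, x=0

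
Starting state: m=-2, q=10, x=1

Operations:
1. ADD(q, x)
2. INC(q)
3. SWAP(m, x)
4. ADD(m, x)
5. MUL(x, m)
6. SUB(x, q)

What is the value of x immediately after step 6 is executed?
x = -10

Tracing x through execution:
Initial: x = 1
After step 1 (ADD(q, x)): x = 1
After step 2 (INC(q)): x = 1
After step 3 (SWAP(m, x)): x = -2
After step 4 (ADD(m, x)): x = -2
After step 5 (MUL(x, m)): x = 2
After step 6 (SUB(x, q)): x = -10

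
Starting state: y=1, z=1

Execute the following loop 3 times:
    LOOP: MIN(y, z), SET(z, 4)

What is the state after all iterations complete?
y=1, z=4

Iteration trace:
Start: y=1, z=1
After iteration 1: y=1, z=4
After iteration 2: y=1, z=4
After iteration 3: y=1, z=4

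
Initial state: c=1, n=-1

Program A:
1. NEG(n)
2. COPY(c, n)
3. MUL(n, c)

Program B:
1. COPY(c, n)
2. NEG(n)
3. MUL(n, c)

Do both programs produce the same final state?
No

Program A final state: c=1, n=1
Program B final state: c=-1, n=-1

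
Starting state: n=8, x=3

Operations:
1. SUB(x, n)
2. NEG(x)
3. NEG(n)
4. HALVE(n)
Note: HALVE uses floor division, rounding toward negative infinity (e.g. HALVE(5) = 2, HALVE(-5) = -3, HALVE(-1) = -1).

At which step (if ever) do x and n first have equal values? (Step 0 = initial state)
Never

x and n never become equal during execution.

Comparing values at each step:
Initial: x=3, n=8
After step 1: x=-5, n=8
After step 2: x=5, n=8
After step 3: x=5, n=-8
After step 4: x=5, n=-4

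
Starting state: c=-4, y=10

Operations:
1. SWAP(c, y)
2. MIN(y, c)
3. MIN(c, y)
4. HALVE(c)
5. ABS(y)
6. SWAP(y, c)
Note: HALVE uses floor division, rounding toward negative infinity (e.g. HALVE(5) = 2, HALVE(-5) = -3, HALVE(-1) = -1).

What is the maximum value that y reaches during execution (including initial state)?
10

Values of y at each step:
Initial: y = 10 ← maximum
After step 1: y = -4
After step 2: y = -4
After step 3: y = -4
After step 4: y = -4
After step 5: y = 4
After step 6: y = -2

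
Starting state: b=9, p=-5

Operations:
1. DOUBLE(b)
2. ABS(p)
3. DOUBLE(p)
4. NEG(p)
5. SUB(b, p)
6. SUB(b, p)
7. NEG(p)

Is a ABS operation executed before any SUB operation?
Yes

First ABS: step 2
First SUB: step 5
Since 2 < 5, ABS comes first.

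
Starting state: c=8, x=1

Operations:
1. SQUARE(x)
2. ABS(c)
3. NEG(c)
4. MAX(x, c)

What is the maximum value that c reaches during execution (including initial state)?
8

Values of c at each step:
Initial: c = 8 ← maximum
After step 1: c = 8
After step 2: c = 8
After step 3: c = -8
After step 4: c = -8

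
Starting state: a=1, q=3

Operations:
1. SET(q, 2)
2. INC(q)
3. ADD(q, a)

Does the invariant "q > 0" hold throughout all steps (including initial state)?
Yes

The invariant holds at every step.

State at each step:
Initial: a=1, q=3
After step 1: a=1, q=2
After step 2: a=1, q=3
After step 3: a=1, q=4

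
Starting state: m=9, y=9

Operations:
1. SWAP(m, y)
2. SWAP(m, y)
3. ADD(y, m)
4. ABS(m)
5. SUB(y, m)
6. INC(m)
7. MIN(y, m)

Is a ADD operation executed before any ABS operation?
Yes

First ADD: step 3
First ABS: step 4
Since 3 < 4, ADD comes first.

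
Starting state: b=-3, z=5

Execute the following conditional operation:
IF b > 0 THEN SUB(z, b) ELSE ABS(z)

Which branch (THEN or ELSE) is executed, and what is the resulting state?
Branch: ELSE, Final state: b=-3, z=5

Evaluating condition: b > 0
b = -3
Condition is False, so ELSE branch executes
After ABS(z): b=-3, z=5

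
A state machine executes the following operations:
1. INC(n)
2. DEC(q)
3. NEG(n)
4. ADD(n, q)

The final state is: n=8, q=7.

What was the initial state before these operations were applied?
n=-2, q=8

Working backwards:
Final state: n=8, q=7
Before step 4 (ADD(n, q)): n=1, q=7
Before step 3 (NEG(n)): n=-1, q=7
Before step 2 (DEC(q)): n=-1, q=8
Before step 1 (INC(n)): n=-2, q=8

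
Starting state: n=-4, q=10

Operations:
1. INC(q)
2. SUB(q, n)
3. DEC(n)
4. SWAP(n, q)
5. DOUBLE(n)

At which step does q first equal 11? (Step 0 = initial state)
Step 1

Tracing q:
Initial: q = 10
After step 1: q = 11 ← first occurrence
After step 2: q = 15
After step 3: q = 15
After step 4: q = -5
After step 5: q = -5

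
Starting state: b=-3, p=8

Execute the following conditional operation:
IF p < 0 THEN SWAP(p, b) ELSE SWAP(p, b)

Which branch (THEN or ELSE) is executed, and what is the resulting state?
Branch: ELSE, Final state: b=8, p=-3

Evaluating condition: p < 0
p = 8
Condition is False, so ELSE branch executes
After SWAP(p, b): b=8, p=-3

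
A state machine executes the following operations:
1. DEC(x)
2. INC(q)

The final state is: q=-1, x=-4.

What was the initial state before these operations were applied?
q=-2, x=-3

Working backwards:
Final state: q=-1, x=-4
Before step 2 (INC(q)): q=-2, x=-4
Before step 1 (DEC(x)): q=-2, x=-3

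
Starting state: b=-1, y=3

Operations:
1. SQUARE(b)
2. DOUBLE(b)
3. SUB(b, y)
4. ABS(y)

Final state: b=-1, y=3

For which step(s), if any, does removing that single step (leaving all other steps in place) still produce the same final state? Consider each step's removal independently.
Step(s) 4

Testing removal of each single step:
Without step 1: final = b=-5, y=3 (different)
Without step 2: final = b=-2, y=3 (different)
Without step 3: final = b=2, y=3 (different)
Without step 4: final = b=-1, y=3 (same)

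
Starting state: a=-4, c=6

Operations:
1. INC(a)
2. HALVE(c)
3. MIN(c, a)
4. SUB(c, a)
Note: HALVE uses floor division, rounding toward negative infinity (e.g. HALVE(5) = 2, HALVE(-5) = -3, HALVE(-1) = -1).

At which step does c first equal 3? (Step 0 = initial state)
Step 2

Tracing c:
Initial: c = 6
After step 1: c = 6
After step 2: c = 3 ← first occurrence
After step 3: c = -3
After step 4: c = 0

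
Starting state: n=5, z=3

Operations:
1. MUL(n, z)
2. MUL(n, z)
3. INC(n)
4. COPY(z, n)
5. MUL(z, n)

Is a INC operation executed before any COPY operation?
Yes

First INC: step 3
First COPY: step 4
Since 3 < 4, INC comes first.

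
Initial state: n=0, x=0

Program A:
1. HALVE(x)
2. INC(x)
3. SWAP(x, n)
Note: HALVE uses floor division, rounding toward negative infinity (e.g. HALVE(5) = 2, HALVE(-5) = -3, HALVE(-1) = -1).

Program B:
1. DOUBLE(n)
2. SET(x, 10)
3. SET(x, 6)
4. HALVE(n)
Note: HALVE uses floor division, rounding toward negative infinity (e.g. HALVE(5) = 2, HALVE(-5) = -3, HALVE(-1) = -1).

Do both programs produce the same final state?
No

Program A final state: n=1, x=0
Program B final state: n=0, x=6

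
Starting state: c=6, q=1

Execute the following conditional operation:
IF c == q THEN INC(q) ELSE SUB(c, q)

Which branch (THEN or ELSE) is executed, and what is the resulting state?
Branch: ELSE, Final state: c=5, q=1

Evaluating condition: c == q
c = 6, q = 1
Condition is False, so ELSE branch executes
After SUB(c, q): c=5, q=1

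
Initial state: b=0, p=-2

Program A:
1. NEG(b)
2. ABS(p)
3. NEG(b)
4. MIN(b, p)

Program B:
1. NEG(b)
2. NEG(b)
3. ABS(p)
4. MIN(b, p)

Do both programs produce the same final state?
Yes

Program A final state: b=0, p=2
Program B final state: b=0, p=2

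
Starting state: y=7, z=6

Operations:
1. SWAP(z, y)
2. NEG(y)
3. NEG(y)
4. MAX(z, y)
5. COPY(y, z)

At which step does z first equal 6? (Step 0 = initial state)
Step 0

Tracing z:
Initial: z = 6 ← first occurrence
After step 1: z = 7
After step 2: z = 7
After step 3: z = 7
After step 4: z = 7
After step 5: z = 7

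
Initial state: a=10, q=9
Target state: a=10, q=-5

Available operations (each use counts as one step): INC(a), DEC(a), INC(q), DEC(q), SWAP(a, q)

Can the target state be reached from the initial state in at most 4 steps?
No

The target state cannot be reached within 4 steps.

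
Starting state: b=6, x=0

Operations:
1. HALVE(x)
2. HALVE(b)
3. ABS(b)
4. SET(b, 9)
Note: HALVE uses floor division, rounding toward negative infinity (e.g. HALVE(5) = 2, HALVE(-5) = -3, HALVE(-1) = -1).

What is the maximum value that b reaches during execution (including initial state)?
9

Values of b at each step:
Initial: b = 6
After step 1: b = 6
After step 2: b = 3
After step 3: b = 3
After step 4: b = 9 ← maximum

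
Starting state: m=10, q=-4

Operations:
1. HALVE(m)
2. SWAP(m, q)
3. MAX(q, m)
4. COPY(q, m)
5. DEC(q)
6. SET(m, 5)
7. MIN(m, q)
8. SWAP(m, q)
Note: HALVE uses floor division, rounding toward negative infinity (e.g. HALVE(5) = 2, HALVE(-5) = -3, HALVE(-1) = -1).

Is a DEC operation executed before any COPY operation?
No

First DEC: step 5
First COPY: step 4
Since 5 > 4, COPY comes first.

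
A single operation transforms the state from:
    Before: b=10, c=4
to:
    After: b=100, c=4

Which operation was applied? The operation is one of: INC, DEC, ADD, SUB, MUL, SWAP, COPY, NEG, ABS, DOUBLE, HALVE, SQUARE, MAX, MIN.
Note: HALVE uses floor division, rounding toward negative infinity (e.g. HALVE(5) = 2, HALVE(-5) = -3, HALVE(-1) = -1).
SQUARE(b)

Analyzing the change:
Before: b=10, c=4
After: b=100, c=4
Variable b changed from 10 to 100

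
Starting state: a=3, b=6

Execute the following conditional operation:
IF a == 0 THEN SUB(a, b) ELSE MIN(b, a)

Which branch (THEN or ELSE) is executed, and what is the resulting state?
Branch: ELSE, Final state: a=3, b=3

Evaluating condition: a == 0
a = 3
Condition is False, so ELSE branch executes
After MIN(b, a): a=3, b=3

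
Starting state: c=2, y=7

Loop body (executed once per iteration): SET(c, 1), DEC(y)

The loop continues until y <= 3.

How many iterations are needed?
4

Tracing iterations:
Initial: c=2, y=7
After iteration 1: c=1, y=6
After iteration 2: c=1, y=5
After iteration 3: c=1, y=4
After iteration 4: c=1, y=3
y <= 3 now holds, so the loop exits after 4 iterations.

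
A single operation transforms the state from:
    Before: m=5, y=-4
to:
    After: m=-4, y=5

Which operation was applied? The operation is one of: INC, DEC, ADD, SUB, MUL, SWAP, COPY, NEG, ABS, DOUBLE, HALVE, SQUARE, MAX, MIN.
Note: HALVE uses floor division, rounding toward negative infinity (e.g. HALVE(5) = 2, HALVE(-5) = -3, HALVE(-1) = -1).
SWAP(y, m)

Analyzing the change:
Before: m=5, y=-4
After: m=-4, y=5
Variable y changed from -4 to 5
Variable m changed from 5 to -4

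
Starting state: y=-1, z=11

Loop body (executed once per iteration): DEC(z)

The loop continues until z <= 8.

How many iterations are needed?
3

Tracing iterations:
Initial: y=-1, z=11
After iteration 1: y=-1, z=10
After iteration 2: y=-1, z=9
After iteration 3: y=-1, z=8
z <= 8 now holds, so the loop exits after 3 iterations.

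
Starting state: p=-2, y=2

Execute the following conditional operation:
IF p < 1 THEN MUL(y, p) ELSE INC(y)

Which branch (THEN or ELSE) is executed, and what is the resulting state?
Branch: THEN, Final state: p=-2, y=-4

Evaluating condition: p < 1
p = -2
Condition is True, so THEN branch executes
After MUL(y, p): p=-2, y=-4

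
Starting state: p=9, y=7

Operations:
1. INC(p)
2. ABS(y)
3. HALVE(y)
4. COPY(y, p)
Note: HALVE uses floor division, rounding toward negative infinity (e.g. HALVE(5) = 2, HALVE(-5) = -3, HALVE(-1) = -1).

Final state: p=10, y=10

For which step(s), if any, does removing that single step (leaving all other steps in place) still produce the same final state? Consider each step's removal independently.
Step(s) 2, 3

Testing removal of each single step:
Without step 1: final = p=9, y=9 (different)
Without step 2: final = p=10, y=10 (same)
Without step 3: final = p=10, y=10 (same)
Without step 4: final = p=10, y=3 (different)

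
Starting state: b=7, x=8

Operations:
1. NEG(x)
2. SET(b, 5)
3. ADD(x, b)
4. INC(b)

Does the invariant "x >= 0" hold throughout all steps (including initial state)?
No, violated after step 1

The invariant is violated after step 1.

State at each step:
Initial: b=7, x=8
After step 1: b=7, x=-8
After step 2: b=5, x=-8
After step 3: b=5, x=-3
After step 4: b=6, x=-3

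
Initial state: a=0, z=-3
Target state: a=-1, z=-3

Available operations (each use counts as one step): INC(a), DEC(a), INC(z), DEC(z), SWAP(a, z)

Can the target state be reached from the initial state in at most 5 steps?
Yes

Path (1 step): DEC(a)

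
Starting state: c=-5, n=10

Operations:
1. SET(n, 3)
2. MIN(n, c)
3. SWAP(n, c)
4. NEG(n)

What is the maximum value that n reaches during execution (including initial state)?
10

Values of n at each step:
Initial: n = 10 ← maximum
After step 1: n = 3
After step 2: n = -5
After step 3: n = -5
After step 4: n = 5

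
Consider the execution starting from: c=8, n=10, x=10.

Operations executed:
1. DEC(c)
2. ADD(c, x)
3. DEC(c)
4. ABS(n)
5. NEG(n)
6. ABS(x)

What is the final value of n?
n = -10

Tracing execution:
Step 1: DEC(c) → n = 10
Step 2: ADD(c, x) → n = 10
Step 3: DEC(c) → n = 10
Step 4: ABS(n) → n = 10
Step 5: NEG(n) → n = -10
Step 6: ABS(x) → n = -10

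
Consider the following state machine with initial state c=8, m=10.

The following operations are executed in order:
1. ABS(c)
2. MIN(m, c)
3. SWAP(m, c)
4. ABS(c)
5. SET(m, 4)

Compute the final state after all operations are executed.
{c: 8, m: 4}

Step-by-step execution:
Initial: c=8, m=10
After step 1 (ABS(c)): c=8, m=10
After step 2 (MIN(m, c)): c=8, m=8
After step 3 (SWAP(m, c)): c=8, m=8
After step 4 (ABS(c)): c=8, m=8
After step 5 (SET(m, 4)): c=8, m=4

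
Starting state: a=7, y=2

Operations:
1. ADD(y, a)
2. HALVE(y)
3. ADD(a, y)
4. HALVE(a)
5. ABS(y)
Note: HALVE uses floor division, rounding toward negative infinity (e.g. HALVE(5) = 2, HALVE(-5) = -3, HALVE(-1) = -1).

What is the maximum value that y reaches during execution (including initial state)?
9

Values of y at each step:
Initial: y = 2
After step 1: y = 9 ← maximum
After step 2: y = 4
After step 3: y = 4
After step 4: y = 4
After step 5: y = 4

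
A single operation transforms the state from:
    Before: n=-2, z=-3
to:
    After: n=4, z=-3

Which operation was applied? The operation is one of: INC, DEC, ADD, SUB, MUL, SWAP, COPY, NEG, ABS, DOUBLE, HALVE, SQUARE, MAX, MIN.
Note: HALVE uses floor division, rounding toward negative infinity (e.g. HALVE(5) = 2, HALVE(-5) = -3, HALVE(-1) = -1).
SQUARE(n)

Analyzing the change:
Before: n=-2, z=-3
After: n=4, z=-3
Variable n changed from -2 to 4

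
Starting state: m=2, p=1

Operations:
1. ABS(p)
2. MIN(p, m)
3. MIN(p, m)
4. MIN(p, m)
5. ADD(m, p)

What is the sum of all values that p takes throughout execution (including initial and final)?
6

Values of p at each step:
Initial: p = 1
After step 1: p = 1
After step 2: p = 1
After step 3: p = 1
After step 4: p = 1
After step 5: p = 1
Sum = 1 + 1 + 1 + 1 + 1 + 1 = 6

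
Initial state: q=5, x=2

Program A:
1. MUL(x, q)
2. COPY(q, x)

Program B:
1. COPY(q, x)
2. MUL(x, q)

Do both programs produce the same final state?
No

Program A final state: q=10, x=10
Program B final state: q=2, x=4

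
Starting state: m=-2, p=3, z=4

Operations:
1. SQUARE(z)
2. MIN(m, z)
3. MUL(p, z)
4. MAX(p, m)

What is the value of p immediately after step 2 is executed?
p = 3

Tracing p through execution:
Initial: p = 3
After step 1 (SQUARE(z)): p = 3
After step 2 (MIN(m, z)): p = 3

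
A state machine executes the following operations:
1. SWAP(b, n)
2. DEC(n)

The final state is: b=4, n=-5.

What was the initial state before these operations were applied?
b=-4, n=4

Working backwards:
Final state: b=4, n=-5
Before step 2 (DEC(n)): b=4, n=-4
Before step 1 (SWAP(b, n)): b=-4, n=4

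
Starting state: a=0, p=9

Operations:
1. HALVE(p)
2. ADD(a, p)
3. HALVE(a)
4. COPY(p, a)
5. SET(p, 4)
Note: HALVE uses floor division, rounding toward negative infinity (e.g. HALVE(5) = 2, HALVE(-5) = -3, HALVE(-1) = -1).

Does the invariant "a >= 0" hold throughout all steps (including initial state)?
Yes

The invariant holds at every step.

State at each step:
Initial: a=0, p=9
After step 1: a=0, p=4
After step 2: a=4, p=4
After step 3: a=2, p=4
After step 4: a=2, p=2
After step 5: a=2, p=4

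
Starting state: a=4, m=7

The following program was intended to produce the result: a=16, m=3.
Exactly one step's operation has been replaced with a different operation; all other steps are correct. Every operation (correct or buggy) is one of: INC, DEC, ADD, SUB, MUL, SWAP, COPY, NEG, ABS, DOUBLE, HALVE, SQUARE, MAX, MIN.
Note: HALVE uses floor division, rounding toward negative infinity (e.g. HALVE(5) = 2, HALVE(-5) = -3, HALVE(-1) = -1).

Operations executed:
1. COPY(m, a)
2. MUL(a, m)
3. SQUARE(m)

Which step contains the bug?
Step 3

Trace with buggy code:
Initial: a=4, m=7
After step 1: a=4, m=4
After step 2: a=16, m=4
After step 3: a=16, m=16
Actual final a=16, m=16 ≠ expected a=16, m=3.
Step 3 is the only position where a single-operation replacement can produce the expected result.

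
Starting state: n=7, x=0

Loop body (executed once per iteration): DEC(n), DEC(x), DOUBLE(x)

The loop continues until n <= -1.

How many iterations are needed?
8

Tracing iterations:
Initial: n=7, x=0
After iteration 1: n=6, x=-2
After iteration 2: n=5, x=-6
After iteration 3: n=4, x=-14
After iteration 4: n=3, x=-30
After iteration 5: n=2, x=-62
After iteration 6: n=1, x=-126
After iteration 7: n=0, x=-254
After iteration 8: n=-1, x=-510
n <= -1 now holds, so the loop exits after 8 iterations.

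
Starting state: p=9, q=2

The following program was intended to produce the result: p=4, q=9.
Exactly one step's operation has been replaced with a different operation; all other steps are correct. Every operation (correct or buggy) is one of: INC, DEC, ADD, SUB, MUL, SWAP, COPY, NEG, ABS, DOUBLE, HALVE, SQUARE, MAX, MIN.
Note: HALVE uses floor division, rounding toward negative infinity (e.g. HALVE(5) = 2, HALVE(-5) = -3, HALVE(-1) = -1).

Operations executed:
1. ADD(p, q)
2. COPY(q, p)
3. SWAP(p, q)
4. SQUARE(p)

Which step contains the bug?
Step 2

Trace with buggy code:
Initial: p=9, q=2
After step 1: p=11, q=2
After step 2: p=11, q=11
After step 3: p=11, q=11
After step 4: p=121, q=11
Actual final p=121, q=11 ≠ expected p=4, q=9.
Step 2 is the only position where a single-operation replacement can produce the expected result.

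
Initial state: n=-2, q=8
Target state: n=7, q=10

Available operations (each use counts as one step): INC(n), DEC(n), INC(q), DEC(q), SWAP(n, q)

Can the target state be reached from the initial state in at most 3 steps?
No

The target state cannot be reached within 3 steps.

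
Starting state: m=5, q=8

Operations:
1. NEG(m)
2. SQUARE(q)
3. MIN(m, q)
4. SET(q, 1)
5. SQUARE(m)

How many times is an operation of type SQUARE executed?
2

Counting SQUARE operations:
Step 2: SQUARE(q) ← SQUARE
Step 5: SQUARE(m) ← SQUARE
Total: 2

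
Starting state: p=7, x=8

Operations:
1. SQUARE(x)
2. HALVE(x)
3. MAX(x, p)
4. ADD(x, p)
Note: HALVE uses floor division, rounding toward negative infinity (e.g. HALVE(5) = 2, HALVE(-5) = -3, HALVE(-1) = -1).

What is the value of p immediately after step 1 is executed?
p = 7

Tracing p through execution:
Initial: p = 7
After step 1 (SQUARE(x)): p = 7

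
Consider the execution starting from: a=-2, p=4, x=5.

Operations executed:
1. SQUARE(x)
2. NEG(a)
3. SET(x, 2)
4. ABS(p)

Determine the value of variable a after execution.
a = 2

Tracing execution:
Step 1: SQUARE(x) → a = -2
Step 2: NEG(a) → a = 2
Step 3: SET(x, 2) → a = 2
Step 4: ABS(p) → a = 2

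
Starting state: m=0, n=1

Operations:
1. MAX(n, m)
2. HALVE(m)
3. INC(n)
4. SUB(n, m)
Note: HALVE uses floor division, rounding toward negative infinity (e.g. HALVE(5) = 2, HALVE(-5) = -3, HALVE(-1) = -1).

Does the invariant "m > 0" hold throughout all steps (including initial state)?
No, violated at the initial state

The invariant is violated at the initial state (step 0).

State at each step:
Initial: m=0, n=1
After step 1: m=0, n=1
After step 2: m=0, n=1
After step 3: m=0, n=2
After step 4: m=0, n=2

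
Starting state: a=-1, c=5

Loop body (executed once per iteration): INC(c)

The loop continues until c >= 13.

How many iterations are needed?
8

Tracing iterations:
Initial: a=-1, c=5
After iteration 1: a=-1, c=6
After iteration 2: a=-1, c=7
After iteration 3: a=-1, c=8
After iteration 4: a=-1, c=9
After iteration 5: a=-1, c=10
After iteration 6: a=-1, c=11
After iteration 7: a=-1, c=12
After iteration 8: a=-1, c=13
c >= 13 now holds, so the loop exits after 8 iterations.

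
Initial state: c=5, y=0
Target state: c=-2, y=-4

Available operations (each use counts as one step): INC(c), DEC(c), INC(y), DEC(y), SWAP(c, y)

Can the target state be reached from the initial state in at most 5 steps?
No

The target state cannot be reached within 5 steps.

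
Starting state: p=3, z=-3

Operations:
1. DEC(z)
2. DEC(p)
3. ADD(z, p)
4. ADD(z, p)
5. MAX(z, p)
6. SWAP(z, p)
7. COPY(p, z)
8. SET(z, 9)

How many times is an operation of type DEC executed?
2

Counting DEC operations:
Step 1: DEC(z) ← DEC
Step 2: DEC(p) ← DEC
Total: 2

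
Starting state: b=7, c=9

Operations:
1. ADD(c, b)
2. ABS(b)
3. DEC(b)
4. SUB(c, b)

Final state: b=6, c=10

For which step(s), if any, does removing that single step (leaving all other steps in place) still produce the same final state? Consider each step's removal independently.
Step(s) 2

Testing removal of each single step:
Without step 1: final = b=6, c=3 (different)
Without step 2: final = b=6, c=10 (same)
Without step 3: final = b=7, c=9 (different)
Without step 4: final = b=6, c=16 (different)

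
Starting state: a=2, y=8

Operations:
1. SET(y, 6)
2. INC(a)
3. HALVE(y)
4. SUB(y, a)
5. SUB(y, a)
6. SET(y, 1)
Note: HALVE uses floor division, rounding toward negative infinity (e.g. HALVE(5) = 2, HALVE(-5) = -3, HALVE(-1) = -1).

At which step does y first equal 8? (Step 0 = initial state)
Step 0

Tracing y:
Initial: y = 8 ← first occurrence
After step 1: y = 6
After step 2: y = 6
After step 3: y = 3
After step 4: y = 0
After step 5: y = -3
After step 6: y = 1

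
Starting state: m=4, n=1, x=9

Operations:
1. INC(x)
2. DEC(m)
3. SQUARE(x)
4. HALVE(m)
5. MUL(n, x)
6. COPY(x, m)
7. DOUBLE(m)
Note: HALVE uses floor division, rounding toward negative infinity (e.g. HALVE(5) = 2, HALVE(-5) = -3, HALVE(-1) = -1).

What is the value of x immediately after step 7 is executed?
x = 1

Tracing x through execution:
Initial: x = 9
After step 1 (INC(x)): x = 10
After step 2 (DEC(m)): x = 10
After step 3 (SQUARE(x)): x = 100
After step 4 (HALVE(m)): x = 100
After step 5 (MUL(n, x)): x = 100
After step 6 (COPY(x, m)): x = 1
After step 7 (DOUBLE(m)): x = 1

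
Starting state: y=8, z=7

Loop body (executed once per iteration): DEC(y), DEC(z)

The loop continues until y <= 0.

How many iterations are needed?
8

Tracing iterations:
Initial: y=8, z=7
After iteration 1: y=7, z=6
After iteration 2: y=6, z=5
After iteration 3: y=5, z=4
After iteration 4: y=4, z=3
After iteration 5: y=3, z=2
After iteration 6: y=2, z=1
After iteration 7: y=1, z=0
After iteration 8: y=0, z=-1
y <= 0 now holds, so the loop exits after 8 iterations.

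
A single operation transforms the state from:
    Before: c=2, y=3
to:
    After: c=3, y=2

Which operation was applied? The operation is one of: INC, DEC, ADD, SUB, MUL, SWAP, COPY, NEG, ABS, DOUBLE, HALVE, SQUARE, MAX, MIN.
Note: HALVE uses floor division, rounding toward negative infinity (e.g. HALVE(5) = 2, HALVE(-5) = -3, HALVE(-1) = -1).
SWAP(c, y)

Analyzing the change:
Before: c=2, y=3
After: c=3, y=2
Variable c changed from 2 to 3
Variable y changed from 3 to 2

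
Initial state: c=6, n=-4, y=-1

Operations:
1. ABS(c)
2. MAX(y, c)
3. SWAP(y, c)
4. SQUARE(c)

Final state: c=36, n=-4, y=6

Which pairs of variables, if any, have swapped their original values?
None

Comparing initial and final values:
n: -4 → -4
c: 6 → 36
y: -1 → 6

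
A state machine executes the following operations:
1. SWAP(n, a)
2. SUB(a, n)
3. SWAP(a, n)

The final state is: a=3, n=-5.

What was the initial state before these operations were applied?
a=3, n=-2

Working backwards:
Final state: a=3, n=-5
Before step 3 (SWAP(a, n)): a=-5, n=3
Before step 2 (SUB(a, n)): a=-2, n=3
Before step 1 (SWAP(n, a)): a=3, n=-2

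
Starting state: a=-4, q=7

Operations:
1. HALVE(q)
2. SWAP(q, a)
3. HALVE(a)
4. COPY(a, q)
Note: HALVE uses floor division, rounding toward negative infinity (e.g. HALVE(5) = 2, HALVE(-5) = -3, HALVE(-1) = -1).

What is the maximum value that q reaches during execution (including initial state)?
7

Values of q at each step:
Initial: q = 7 ← maximum
After step 1: q = 3
After step 2: q = -4
After step 3: q = -4
After step 4: q = -4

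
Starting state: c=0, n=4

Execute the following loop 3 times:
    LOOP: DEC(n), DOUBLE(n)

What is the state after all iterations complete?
c=0, n=18

Iteration trace:
Start: c=0, n=4
After iteration 1: c=0, n=6
After iteration 2: c=0, n=10
After iteration 3: c=0, n=18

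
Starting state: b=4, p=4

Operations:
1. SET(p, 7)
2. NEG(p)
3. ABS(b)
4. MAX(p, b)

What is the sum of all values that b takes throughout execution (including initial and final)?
20

Values of b at each step:
Initial: b = 4
After step 1: b = 4
After step 2: b = 4
After step 3: b = 4
After step 4: b = 4
Sum = 4 + 4 + 4 + 4 + 4 = 20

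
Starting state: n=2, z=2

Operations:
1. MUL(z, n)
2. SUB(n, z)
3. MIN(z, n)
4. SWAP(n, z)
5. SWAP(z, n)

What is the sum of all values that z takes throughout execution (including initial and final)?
4

Values of z at each step:
Initial: z = 2
After step 1: z = 4
After step 2: z = 4
After step 3: z = -2
After step 4: z = -2
After step 5: z = -2
Sum = 2 + 4 + 4 + -2 + -2 + -2 = 4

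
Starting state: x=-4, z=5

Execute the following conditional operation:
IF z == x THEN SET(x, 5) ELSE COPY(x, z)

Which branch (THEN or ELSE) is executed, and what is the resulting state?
Branch: ELSE, Final state: x=5, z=5

Evaluating condition: z == x
z = 5, x = -4
Condition is False, so ELSE branch executes
After COPY(x, z): x=5, z=5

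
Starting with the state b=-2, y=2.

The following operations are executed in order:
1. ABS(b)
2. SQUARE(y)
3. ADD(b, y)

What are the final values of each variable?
{b: 6, y: 4}

Step-by-step execution:
Initial: b=-2, y=2
After step 1 (ABS(b)): b=2, y=2
After step 2 (SQUARE(y)): b=2, y=4
After step 3 (ADD(b, y)): b=6, y=4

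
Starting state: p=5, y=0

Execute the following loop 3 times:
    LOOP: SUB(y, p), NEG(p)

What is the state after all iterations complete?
p=-5, y=-5

Iteration trace:
Start: p=5, y=0
After iteration 1: p=-5, y=-5
After iteration 2: p=5, y=0
After iteration 3: p=-5, y=-5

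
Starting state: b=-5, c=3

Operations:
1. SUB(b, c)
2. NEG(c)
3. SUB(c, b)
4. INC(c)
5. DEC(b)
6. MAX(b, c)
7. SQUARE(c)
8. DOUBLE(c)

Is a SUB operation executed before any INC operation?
Yes

First SUB: step 1
First INC: step 4
Since 1 < 4, SUB comes first.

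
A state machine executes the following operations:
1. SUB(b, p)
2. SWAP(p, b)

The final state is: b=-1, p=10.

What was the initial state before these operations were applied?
b=9, p=-1

Working backwards:
Final state: b=-1, p=10
Before step 2 (SWAP(p, b)): b=10, p=-1
Before step 1 (SUB(b, p)): b=9, p=-1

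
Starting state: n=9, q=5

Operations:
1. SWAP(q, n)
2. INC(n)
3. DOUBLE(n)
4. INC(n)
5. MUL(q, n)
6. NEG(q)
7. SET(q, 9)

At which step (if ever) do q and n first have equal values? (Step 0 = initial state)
Never

q and n never become equal during execution.

Comparing values at each step:
Initial: q=5, n=9
After step 1: q=9, n=5
After step 2: q=9, n=6
After step 3: q=9, n=12
After step 4: q=9, n=13
After step 5: q=117, n=13
After step 6: q=-117, n=13
After step 7: q=9, n=13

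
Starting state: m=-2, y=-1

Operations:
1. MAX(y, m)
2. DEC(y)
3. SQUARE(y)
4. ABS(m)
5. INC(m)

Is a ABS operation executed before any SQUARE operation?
No

First ABS: step 4
First SQUARE: step 3
Since 4 > 3, SQUARE comes first.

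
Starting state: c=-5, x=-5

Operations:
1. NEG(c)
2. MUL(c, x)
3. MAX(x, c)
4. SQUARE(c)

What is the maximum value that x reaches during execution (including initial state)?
-5

Values of x at each step:
Initial: x = -5 ← maximum
After step 1: x = -5
After step 2: x = -5
After step 3: x = -5
After step 4: x = -5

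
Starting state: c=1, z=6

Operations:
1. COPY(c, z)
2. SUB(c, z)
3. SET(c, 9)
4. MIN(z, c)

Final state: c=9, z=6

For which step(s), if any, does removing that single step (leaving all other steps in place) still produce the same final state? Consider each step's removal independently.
Step(s) 1, 2, 4

Testing removal of each single step:
Without step 1: final = c=9, z=6 (same)
Without step 2: final = c=9, z=6 (same)
Without step 3: final = c=0, z=0 (different)
Without step 4: final = c=9, z=6 (same)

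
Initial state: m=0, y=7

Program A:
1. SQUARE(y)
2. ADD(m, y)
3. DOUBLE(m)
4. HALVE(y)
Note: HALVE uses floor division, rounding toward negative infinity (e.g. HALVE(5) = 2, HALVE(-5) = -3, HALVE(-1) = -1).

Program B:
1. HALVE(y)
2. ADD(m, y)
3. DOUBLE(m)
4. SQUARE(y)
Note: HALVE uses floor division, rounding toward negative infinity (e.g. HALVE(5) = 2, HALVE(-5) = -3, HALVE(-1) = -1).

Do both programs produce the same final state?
No

Program A final state: m=98, y=24
Program B final state: m=6, y=9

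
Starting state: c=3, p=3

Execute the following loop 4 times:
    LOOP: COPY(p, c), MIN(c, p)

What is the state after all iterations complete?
c=3, p=3

Iteration trace:
Start: c=3, p=3
After iteration 1: c=3, p=3
After iteration 2: c=3, p=3
After iteration 3: c=3, p=3
After iteration 4: c=3, p=3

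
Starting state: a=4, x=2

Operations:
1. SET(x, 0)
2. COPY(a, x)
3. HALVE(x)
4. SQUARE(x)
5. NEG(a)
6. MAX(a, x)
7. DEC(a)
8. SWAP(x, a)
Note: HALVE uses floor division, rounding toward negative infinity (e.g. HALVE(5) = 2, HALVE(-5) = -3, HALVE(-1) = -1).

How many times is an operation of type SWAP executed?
1

Counting SWAP operations:
Step 8: SWAP(x, a) ← SWAP
Total: 1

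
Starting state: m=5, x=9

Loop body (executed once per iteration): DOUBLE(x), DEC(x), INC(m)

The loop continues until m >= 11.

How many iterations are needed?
6

Tracing iterations:
Initial: m=5, x=9
After iteration 1: m=6, x=17
After iteration 2: m=7, x=33
After iteration 3: m=8, x=65
After iteration 4: m=9, x=129
After iteration 5: m=10, x=257
After iteration 6: m=11, x=513
m >= 11 now holds, so the loop exits after 6 iterations.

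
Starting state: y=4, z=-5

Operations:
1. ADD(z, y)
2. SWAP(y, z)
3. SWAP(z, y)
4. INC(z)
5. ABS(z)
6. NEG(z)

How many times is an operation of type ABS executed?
1

Counting ABS operations:
Step 5: ABS(z) ← ABS
Total: 1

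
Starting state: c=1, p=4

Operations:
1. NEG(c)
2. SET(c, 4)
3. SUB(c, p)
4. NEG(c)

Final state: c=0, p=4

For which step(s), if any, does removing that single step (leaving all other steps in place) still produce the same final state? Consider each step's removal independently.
Step(s) 1, 4

Testing removal of each single step:
Without step 1: final = c=0, p=4 (same)
Without step 2: final = c=5, p=4 (different)
Without step 3: final = c=-4, p=4 (different)
Without step 4: final = c=0, p=4 (same)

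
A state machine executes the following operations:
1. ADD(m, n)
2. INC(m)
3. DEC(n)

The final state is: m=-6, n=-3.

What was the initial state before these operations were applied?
m=-5, n=-2

Working backwards:
Final state: m=-6, n=-3
Before step 3 (DEC(n)): m=-6, n=-2
Before step 2 (INC(m)): m=-7, n=-2
Before step 1 (ADD(m, n)): m=-5, n=-2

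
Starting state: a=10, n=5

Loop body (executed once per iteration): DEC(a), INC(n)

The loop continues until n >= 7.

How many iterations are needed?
2

Tracing iterations:
Initial: a=10, n=5
After iteration 1: a=9, n=6
After iteration 2: a=8, n=7
n >= 7 now holds, so the loop exits after 2 iterations.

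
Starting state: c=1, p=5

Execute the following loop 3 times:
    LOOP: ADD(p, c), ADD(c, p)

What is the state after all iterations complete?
c=53, p=33

Iteration trace:
Start: c=1, p=5
After iteration 1: c=7, p=6
After iteration 2: c=20, p=13
After iteration 3: c=53, p=33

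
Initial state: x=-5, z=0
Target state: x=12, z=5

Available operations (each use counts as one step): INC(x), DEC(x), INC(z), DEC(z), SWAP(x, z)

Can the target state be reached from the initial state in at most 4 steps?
No

The target state cannot be reached within 4 steps.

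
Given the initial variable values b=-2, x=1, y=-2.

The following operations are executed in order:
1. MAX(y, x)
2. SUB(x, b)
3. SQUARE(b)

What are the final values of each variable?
{b: 4, x: 3, y: 1}

Step-by-step execution:
Initial: b=-2, x=1, y=-2
After step 1 (MAX(y, x)): b=-2, x=1, y=1
After step 2 (SUB(x, b)): b=-2, x=3, y=1
After step 3 (SQUARE(b)): b=4, x=3, y=1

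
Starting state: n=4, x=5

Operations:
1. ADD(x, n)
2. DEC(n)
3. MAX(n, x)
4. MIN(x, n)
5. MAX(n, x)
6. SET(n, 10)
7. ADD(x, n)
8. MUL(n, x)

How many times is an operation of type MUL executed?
1

Counting MUL operations:
Step 8: MUL(n, x) ← MUL
Total: 1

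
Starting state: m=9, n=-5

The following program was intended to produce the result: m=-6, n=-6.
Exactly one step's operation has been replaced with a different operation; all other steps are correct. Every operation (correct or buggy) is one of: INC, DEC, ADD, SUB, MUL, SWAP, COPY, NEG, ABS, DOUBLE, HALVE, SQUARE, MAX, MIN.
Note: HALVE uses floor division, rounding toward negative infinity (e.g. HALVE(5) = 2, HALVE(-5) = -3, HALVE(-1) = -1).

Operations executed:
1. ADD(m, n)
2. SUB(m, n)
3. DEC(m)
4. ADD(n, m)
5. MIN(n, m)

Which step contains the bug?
Step 2

Trace with buggy code:
Initial: m=9, n=-5
After step 1: m=4, n=-5
After step 2: m=9, n=-5
After step 3: m=8, n=-5
After step 4: m=8, n=3
After step 5: m=8, n=3
Actual final m=8, n=3 ≠ expected m=-6, n=-6.
Step 2 is the only position where a single-operation replacement can produce the expected result.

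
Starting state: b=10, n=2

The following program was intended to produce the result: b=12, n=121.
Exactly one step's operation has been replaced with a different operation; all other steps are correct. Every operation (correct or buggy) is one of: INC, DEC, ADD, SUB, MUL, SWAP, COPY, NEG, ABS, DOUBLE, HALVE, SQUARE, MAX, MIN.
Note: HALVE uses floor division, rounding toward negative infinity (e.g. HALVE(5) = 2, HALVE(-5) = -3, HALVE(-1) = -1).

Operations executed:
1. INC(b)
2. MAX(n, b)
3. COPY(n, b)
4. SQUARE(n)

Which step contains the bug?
Step 3

Trace with buggy code:
Initial: b=10, n=2
After step 1: b=11, n=2
After step 2: b=11, n=11
After step 3: b=11, n=11
After step 4: b=11, n=121
Actual final b=11, n=121 ≠ expected b=12, n=121.
Step 3 is the only position where a single-operation replacement can produce the expected result.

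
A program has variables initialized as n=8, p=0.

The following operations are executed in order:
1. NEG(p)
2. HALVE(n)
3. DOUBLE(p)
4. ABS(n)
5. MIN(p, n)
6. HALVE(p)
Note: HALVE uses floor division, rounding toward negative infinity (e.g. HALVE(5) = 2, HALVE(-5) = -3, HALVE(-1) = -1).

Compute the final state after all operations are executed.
{n: 4, p: 0}

Step-by-step execution:
Initial: n=8, p=0
After step 1 (NEG(p)): n=8, p=0
After step 2 (HALVE(n)): n=4, p=0
After step 3 (DOUBLE(p)): n=4, p=0
After step 4 (ABS(n)): n=4, p=0
After step 5 (MIN(p, n)): n=4, p=0
After step 6 (HALVE(p)): n=4, p=0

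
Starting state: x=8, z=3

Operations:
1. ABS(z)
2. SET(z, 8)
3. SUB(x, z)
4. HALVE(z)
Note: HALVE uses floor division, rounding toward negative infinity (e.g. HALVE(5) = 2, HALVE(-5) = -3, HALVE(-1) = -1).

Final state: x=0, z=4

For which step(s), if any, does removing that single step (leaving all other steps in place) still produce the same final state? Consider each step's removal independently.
Step(s) 1

Testing removal of each single step:
Without step 1: final = x=0, z=4 (same)
Without step 2: final = x=5, z=1 (different)
Without step 3: final = x=8, z=4 (different)
Without step 4: final = x=0, z=8 (different)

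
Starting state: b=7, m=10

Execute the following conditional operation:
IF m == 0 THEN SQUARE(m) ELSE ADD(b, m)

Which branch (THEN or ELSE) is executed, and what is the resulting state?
Branch: ELSE, Final state: b=17, m=10

Evaluating condition: m == 0
m = 10
Condition is False, so ELSE branch executes
After ADD(b, m): b=17, m=10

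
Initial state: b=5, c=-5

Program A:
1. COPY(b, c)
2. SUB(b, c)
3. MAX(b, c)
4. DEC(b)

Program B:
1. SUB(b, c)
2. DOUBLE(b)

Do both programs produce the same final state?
No

Program A final state: b=-1, c=-5
Program B final state: b=20, c=-5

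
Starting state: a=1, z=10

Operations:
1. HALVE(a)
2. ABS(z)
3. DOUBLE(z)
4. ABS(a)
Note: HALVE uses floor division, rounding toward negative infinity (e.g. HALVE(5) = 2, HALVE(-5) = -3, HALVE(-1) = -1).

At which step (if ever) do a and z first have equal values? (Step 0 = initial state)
Never

a and z never become equal during execution.

Comparing values at each step:
Initial: a=1, z=10
After step 1: a=0, z=10
After step 2: a=0, z=10
After step 3: a=0, z=20
After step 4: a=0, z=20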